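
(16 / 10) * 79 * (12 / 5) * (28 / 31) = 212352 / 775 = 274.00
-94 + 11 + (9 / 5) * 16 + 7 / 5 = -264 / 5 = -52.80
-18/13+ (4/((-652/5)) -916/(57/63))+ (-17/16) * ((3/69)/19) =-15021083943/14816048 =-1013.84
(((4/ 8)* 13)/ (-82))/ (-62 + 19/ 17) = 221/ 169740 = 0.00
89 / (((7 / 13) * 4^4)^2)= 15041 / 3211264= 0.00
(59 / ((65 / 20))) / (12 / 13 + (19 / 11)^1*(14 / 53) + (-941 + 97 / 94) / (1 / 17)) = -12933272 / 11383198275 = -0.00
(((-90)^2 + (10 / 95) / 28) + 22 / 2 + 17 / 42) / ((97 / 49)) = 22655164 / 5529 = 4097.52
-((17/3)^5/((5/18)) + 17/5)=-2840173/135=-21038.32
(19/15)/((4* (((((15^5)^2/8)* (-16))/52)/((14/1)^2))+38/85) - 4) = -411502/147045850763619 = -0.00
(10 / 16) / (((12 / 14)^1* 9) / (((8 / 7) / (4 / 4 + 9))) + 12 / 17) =85 / 9276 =0.01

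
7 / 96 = 0.07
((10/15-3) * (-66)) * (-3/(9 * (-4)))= 77/6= 12.83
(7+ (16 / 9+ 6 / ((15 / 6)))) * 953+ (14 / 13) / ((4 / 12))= 6233557 / 585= 10655.65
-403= -403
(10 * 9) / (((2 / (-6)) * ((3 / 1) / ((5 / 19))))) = -450 / 19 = -23.68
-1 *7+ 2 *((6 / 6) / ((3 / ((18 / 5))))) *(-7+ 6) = -47 / 5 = -9.40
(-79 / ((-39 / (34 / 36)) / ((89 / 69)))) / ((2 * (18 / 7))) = 836689 / 1743768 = 0.48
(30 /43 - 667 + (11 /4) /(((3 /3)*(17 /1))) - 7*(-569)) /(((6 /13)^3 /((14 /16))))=29519.67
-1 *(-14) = 14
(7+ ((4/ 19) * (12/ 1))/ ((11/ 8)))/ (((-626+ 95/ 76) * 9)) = -7388/ 4700619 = -0.00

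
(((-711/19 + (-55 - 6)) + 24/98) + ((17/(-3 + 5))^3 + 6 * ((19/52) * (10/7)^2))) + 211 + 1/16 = 141650693/193648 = 731.49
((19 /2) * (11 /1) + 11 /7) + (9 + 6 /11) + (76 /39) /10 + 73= 5670017 /30030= 188.81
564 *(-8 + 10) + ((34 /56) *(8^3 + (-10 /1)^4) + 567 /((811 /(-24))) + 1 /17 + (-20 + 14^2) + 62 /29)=21471263675 /2798761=7671.70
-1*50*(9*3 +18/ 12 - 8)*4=-4100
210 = 210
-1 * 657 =-657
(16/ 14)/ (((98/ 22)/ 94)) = 8272/ 343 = 24.12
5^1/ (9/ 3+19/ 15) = 75/ 64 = 1.17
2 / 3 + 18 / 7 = 68 / 21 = 3.24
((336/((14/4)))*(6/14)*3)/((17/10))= 8640/119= 72.61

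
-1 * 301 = -301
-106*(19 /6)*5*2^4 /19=-4240 /3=-1413.33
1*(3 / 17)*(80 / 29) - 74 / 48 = -12481 / 11832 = -1.05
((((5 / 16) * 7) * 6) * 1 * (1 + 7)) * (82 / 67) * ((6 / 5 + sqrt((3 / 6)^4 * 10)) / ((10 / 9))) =7749 * sqrt(10) / 268 + 46494 / 335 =230.22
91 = 91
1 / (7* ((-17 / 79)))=-79 / 119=-0.66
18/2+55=64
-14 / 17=-0.82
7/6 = 1.17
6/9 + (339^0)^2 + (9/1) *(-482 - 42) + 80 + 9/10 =-139003/30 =-4633.43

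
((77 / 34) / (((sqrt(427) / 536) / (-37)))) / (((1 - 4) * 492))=27269 * sqrt(427) / 382653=1.47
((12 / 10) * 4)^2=576 / 25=23.04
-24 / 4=-6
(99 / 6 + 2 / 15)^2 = 249001 / 900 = 276.67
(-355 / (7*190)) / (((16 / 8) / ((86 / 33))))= -3053 / 8778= -0.35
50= 50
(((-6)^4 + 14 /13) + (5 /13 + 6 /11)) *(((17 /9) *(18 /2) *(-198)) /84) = -9466365 /182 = -52012.99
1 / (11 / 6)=6 / 11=0.55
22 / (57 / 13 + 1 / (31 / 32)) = 8866 / 2183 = 4.06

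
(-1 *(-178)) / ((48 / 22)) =979 / 12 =81.58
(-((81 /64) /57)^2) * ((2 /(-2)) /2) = 0.00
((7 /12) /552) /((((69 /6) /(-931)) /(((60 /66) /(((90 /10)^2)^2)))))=-32585 /2748849048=-0.00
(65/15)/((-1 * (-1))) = 13/3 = 4.33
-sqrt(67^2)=-67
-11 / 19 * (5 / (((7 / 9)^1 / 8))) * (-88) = 348480 / 133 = 2620.15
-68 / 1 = -68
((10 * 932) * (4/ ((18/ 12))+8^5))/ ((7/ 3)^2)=2748803520/ 49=56098031.02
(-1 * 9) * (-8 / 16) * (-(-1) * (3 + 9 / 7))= 135 / 7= 19.29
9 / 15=3 / 5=0.60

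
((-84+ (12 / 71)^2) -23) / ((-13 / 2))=1078486 / 65533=16.46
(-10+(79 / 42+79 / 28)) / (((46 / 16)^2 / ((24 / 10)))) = -5696 / 3703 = -1.54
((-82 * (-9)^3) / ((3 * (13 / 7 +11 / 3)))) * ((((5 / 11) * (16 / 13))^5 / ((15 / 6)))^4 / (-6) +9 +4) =1199155565620275955199964400037230451176342259031 / 25571178566489088731872172269040992392816002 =46894.81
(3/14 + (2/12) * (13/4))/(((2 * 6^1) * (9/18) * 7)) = 127/7056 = 0.02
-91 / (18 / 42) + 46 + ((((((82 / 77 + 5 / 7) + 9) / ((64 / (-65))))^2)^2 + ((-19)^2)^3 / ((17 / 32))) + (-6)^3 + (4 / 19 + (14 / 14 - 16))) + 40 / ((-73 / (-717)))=230941791977554424247783121 / 2607410746456276992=88571312.48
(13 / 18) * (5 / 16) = 65 / 288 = 0.23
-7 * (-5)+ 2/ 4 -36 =-1/ 2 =-0.50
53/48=1.10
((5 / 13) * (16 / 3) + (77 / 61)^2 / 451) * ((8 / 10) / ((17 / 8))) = 391228832 / 505739715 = 0.77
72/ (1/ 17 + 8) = 1224/ 137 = 8.93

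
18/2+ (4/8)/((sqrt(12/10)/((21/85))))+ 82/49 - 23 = -604/49+ 7 * sqrt(30)/340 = -12.21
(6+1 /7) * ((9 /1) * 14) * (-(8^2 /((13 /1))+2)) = -69660 /13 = -5358.46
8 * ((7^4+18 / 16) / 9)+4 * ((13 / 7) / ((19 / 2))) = 2556797 / 1197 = 2136.00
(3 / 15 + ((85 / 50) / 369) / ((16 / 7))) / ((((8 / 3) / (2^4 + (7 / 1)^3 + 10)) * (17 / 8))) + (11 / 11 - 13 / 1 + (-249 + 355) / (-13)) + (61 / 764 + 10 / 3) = -72654731 / 20261280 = -3.59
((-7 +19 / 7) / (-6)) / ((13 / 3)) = 15 / 91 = 0.16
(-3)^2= 9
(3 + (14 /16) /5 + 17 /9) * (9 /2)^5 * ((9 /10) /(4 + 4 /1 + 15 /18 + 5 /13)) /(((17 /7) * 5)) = 29387447271 /391136000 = 75.13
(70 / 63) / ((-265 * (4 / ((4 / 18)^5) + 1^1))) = -16 / 28170189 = -0.00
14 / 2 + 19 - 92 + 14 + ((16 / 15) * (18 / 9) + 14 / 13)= -9514 / 195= -48.79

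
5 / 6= 0.83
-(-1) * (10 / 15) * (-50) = -100 / 3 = -33.33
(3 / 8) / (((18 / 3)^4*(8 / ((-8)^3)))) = -1 / 54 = -0.02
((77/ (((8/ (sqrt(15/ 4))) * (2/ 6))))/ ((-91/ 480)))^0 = 1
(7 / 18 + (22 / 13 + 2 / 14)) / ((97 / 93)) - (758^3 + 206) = -435519715.87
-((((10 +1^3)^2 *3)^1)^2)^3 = -2287914286629609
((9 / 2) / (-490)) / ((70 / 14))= -9 / 4900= -0.00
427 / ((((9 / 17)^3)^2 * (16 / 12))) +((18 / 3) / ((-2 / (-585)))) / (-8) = 14326.09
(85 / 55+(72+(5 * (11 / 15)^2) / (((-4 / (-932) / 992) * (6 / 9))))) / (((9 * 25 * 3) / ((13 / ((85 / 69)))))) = 45996109757 / 3155625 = 14575.91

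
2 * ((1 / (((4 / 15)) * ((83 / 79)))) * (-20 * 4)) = -47400 / 83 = -571.08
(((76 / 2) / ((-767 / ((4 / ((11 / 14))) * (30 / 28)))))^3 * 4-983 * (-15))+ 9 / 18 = 17711335973662423 / 1201141418906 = 14745.42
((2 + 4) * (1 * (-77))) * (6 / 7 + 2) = -1320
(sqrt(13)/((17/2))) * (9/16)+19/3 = 9 * sqrt(13)/136+19/3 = 6.57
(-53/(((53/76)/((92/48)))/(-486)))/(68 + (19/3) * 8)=106191/178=596.58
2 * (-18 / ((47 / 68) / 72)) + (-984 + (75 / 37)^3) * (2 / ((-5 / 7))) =-1018.25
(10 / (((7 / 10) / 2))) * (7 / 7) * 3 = 85.71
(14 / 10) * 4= 28 / 5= 5.60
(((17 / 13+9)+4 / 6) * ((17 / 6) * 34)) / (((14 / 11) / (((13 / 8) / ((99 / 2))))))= 27.27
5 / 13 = 0.38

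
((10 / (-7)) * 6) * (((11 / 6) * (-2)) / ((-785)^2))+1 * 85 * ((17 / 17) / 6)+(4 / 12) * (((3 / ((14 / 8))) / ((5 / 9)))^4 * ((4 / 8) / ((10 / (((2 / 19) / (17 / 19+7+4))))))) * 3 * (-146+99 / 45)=5265276366730061 / 626961950343750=8.40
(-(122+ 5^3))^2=61009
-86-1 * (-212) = 126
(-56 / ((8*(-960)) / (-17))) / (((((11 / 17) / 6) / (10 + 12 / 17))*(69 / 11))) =-1.96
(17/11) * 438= 7446/11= 676.91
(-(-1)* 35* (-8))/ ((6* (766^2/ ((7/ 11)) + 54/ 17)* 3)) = -1666/ 98751375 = -0.00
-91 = -91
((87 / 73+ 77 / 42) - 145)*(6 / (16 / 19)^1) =-1181515 / 1168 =-1011.57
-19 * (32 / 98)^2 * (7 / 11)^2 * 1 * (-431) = 2096384 / 5929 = 353.58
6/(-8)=-3/4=-0.75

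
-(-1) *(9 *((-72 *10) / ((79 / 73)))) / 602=-236520 / 23779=-9.95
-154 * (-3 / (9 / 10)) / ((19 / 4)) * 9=18480 / 19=972.63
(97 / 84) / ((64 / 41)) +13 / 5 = 89773 / 26880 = 3.34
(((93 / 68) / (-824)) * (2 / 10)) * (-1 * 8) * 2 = 93 / 17510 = 0.01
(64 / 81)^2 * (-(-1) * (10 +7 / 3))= 151552 / 19683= 7.70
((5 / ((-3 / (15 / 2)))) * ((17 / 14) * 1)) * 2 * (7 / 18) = -425 / 36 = -11.81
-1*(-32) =32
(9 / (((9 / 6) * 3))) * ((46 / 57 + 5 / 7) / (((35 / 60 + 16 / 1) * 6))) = 2428 / 79401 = 0.03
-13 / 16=-0.81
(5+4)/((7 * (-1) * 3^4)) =-1/63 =-0.02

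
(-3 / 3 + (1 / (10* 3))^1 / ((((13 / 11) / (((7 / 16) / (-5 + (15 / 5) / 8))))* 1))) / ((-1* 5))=28937 / 144300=0.20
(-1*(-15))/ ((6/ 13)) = 65/ 2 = 32.50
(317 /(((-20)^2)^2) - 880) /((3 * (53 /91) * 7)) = -1830395879 /25440000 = -71.95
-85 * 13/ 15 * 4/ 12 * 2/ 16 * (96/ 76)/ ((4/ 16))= -884/ 57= -15.51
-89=-89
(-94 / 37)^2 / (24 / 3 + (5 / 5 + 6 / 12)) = 17672 / 26011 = 0.68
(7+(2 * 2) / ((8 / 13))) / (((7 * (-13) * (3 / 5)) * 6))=-15 / 364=-0.04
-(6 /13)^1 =-6 /13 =-0.46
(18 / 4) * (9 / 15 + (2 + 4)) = 297 / 10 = 29.70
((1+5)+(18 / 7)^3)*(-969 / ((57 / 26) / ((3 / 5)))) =-2092428 / 343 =-6100.37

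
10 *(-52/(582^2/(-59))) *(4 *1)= 30680/84681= 0.36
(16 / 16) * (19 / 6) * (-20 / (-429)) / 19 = 10 / 1287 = 0.01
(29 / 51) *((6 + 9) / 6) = 145 / 102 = 1.42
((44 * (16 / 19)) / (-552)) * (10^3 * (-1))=88000 / 1311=67.12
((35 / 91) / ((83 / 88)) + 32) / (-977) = -34968 / 1054183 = -0.03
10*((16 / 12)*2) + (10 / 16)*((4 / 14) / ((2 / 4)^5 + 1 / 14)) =1960 / 69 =28.41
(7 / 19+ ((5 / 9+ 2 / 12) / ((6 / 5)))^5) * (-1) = -124898487251 / 279172334592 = -0.45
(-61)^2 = 3721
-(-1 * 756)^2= -571536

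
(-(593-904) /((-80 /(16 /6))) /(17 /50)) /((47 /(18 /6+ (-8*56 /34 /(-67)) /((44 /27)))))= -20266315 /10010671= -2.02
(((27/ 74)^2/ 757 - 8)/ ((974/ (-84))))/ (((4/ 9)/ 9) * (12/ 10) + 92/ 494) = 23221473572115/ 8262852967612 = 2.81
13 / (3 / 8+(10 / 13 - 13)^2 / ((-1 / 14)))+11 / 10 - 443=-2502042019 / 5661930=-441.91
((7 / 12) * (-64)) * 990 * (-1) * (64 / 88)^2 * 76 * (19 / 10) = 31051776 / 11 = 2822888.73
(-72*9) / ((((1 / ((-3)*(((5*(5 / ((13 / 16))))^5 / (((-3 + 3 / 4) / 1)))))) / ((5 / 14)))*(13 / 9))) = -199065600000000000 / 33787663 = -5891665250.72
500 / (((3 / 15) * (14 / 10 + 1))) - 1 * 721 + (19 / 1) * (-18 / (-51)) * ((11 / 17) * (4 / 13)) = 322.00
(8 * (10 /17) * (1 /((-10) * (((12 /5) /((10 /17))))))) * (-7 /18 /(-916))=-175 /3573774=-0.00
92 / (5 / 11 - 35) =-253 / 95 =-2.66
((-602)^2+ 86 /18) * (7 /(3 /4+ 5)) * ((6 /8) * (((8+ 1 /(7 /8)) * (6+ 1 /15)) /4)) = 4749004624 /1035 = 4588410.26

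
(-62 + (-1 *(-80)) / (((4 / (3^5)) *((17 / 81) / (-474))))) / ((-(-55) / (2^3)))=-1596542.41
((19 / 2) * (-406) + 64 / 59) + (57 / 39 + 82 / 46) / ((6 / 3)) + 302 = -62666004 / 17641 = -3552.29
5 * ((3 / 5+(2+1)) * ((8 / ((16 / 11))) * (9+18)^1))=2673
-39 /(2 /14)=-273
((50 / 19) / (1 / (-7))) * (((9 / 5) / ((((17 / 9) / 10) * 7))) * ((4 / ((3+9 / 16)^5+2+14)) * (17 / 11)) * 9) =-305764761600 / 129260078057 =-2.37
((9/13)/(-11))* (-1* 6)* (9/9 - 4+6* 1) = 162/143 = 1.13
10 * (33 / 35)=66 / 7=9.43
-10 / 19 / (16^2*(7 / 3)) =-15 / 17024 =-0.00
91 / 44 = 2.07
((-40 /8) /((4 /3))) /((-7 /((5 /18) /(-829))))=-25 /139272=-0.00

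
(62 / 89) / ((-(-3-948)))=62 / 84639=0.00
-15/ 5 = -3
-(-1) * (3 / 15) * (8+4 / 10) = 42 / 25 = 1.68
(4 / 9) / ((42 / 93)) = 62 / 63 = 0.98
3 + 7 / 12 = 43 / 12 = 3.58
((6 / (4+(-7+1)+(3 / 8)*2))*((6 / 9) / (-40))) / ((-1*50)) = -1 / 625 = -0.00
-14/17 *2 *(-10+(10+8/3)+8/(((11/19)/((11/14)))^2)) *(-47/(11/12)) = 1923616/1309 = 1469.53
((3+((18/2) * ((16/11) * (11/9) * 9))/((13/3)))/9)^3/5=3869893/296595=13.05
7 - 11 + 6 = 2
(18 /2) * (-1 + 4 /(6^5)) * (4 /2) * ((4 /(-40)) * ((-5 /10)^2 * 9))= 1943 /480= 4.05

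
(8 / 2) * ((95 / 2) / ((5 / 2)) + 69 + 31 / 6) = 372.67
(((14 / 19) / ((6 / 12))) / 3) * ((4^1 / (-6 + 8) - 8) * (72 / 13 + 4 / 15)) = -63392 / 3705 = -17.11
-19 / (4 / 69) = -1311 / 4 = -327.75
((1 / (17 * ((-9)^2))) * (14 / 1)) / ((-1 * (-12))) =7 / 8262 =0.00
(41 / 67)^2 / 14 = 1681 / 62846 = 0.03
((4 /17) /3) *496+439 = 24373 /51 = 477.90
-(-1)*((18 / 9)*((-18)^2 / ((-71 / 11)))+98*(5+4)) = 55494 / 71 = 781.61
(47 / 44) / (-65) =-47 / 2860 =-0.02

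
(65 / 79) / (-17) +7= 9336 / 1343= 6.95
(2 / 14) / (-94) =-1 / 658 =-0.00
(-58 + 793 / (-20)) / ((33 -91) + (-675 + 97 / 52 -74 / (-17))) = 13923 / 103625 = 0.13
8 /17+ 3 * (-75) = -3817 /17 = -224.53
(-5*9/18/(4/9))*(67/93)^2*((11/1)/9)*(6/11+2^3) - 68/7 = -9736933/242172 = -40.21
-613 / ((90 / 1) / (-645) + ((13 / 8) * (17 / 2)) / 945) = 398548080 / 81217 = 4907.20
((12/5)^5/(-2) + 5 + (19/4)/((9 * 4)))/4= -15606529/1800000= -8.67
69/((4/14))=483/2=241.50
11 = 11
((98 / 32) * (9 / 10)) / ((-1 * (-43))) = 0.06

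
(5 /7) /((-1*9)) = -5 /63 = -0.08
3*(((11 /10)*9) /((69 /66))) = 3267 /115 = 28.41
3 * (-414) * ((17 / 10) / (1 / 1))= -10557 / 5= -2111.40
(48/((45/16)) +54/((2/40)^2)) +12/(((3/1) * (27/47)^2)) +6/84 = 1103741077/51030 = 21629.26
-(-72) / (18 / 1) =4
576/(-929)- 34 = -34.62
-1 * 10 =-10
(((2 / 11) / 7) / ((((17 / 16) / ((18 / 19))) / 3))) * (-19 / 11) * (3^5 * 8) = -3359232 / 14399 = -233.30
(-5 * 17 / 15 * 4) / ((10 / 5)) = -34 / 3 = -11.33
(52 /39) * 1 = 4 /3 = 1.33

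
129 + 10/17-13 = 1982/17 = 116.59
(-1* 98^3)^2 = 885842380864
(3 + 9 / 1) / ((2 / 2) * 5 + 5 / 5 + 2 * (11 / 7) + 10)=42 / 67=0.63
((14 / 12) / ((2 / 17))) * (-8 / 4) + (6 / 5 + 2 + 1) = -469 / 30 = -15.63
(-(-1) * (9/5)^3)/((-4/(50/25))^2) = 729/500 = 1.46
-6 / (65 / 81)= -486 / 65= -7.48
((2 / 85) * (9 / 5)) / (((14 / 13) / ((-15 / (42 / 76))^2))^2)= 39643648200 / 2000033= 19821.50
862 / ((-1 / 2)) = -1724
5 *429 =2145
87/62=1.40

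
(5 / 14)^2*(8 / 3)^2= 400 / 441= 0.91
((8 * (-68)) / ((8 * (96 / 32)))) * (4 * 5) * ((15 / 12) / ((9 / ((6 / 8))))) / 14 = -3.37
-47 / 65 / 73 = -47 / 4745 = -0.01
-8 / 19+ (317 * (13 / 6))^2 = 322669891 / 684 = 471739.61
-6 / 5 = -1.20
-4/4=-1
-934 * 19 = -17746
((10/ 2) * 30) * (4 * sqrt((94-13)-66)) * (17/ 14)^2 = 43350 * sqrt(15)/ 49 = 3426.40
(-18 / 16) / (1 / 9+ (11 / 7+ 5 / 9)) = -189 / 376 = -0.50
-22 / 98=-11 / 49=-0.22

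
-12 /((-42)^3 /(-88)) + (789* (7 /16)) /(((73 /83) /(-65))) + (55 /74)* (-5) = -3403833815819 /133407792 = -25514.51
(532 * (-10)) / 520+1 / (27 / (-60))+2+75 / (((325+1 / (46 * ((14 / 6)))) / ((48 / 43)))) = -5367970217 / 526509243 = -10.20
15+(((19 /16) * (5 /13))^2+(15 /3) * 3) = 1306945 /43264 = 30.21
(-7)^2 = 49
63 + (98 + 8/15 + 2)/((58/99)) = 1173/5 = 234.60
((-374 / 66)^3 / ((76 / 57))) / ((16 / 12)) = -4913 / 48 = -102.35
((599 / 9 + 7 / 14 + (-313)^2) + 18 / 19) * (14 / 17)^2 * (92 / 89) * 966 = 97338781820560 / 1466097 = 66393138.94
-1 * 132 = -132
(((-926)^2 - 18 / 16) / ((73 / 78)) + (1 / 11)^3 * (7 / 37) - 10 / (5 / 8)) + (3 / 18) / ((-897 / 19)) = 35453726409746279 / 38696913684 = 916190.03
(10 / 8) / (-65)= -1 / 52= -0.02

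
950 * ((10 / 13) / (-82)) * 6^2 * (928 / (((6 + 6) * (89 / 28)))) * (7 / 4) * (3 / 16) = -121495500 / 47437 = -2561.20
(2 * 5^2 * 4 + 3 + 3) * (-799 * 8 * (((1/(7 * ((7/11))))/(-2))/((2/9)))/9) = 3621068/49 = 73899.35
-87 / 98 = -0.89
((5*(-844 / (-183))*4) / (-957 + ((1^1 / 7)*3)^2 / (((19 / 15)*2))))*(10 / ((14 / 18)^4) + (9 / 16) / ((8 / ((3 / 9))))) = -56161299245 / 21303188844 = -2.64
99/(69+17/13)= 1.41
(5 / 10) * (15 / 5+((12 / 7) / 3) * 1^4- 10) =-45 / 14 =-3.21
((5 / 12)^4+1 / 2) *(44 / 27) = 120923 / 139968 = 0.86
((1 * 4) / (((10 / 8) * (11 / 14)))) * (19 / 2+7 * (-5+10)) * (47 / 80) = 29281 / 275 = 106.48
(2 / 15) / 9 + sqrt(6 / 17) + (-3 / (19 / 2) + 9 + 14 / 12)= sqrt(102) / 17 + 50611 / 5130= 10.46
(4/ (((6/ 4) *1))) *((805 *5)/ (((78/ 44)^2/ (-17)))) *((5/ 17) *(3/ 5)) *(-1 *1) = 15584800/ 1521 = 10246.42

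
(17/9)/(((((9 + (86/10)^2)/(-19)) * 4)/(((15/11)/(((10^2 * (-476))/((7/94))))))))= 95/411747072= 0.00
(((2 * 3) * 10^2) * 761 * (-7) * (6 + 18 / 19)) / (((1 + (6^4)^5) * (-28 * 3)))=5022600 / 69467010361196563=0.00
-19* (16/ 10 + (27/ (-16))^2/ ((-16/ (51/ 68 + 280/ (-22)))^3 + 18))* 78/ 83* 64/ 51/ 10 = -1640969536912693/ 420964930173800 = -3.90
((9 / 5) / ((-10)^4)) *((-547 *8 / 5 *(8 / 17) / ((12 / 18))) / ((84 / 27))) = -132921 / 3718750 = -0.04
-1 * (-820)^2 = -672400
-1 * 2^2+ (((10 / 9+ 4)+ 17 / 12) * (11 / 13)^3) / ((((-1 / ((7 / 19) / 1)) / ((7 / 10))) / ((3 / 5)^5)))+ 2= -2169912911 / 1043575000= -2.08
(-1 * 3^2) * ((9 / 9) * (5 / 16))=-45 / 16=-2.81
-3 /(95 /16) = -48 /95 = -0.51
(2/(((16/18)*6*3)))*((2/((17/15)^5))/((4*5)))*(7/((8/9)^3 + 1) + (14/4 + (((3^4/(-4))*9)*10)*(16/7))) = -10971885729375/394697528288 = -27.80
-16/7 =-2.29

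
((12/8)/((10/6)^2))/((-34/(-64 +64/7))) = 2592/2975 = 0.87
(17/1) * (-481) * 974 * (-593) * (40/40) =4722888014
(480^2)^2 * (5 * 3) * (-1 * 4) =-3185049600000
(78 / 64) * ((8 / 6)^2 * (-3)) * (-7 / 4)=91 / 8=11.38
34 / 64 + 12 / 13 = 605 / 416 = 1.45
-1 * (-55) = 55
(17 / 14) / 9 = 17 / 126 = 0.13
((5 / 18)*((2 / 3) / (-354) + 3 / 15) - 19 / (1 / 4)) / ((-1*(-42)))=-362941 / 200718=-1.81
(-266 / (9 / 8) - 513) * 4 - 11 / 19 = -2998.36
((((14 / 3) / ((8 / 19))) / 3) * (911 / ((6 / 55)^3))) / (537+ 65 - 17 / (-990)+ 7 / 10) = 221743435375 / 51554016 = 4301.19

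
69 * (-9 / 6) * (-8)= 828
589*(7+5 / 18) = 4286.61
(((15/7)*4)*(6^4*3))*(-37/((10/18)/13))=-28853403.43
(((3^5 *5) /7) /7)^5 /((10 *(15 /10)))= 176518460300625 /282475249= 624898.86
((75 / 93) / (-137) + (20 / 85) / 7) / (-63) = -1557 / 3537751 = -0.00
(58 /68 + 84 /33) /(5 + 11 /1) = 1271 /5984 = 0.21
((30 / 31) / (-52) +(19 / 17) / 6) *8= 27568 / 20553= 1.34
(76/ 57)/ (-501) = -4/ 1503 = -0.00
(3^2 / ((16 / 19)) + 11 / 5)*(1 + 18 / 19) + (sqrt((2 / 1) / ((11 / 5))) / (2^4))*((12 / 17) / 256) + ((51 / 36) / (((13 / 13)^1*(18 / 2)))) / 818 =3*sqrt(110) / 191488 + 421260551 / 16785360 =25.10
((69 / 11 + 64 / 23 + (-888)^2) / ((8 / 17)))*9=15081077.18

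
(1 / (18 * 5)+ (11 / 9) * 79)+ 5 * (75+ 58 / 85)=242239 / 510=474.98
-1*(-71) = 71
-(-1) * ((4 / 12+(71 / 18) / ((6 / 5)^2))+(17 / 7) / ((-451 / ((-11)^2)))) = 450241 / 185976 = 2.42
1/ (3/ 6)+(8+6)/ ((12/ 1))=19/ 6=3.17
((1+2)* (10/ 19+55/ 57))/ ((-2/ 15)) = -1275/ 38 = -33.55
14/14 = 1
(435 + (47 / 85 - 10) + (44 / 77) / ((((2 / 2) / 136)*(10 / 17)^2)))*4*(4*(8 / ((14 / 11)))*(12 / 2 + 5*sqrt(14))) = 8170010112 / 20825 + 1361668352*sqrt(14) / 4165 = 1615581.87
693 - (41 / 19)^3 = 4684366 / 6859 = 682.95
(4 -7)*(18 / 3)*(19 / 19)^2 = -18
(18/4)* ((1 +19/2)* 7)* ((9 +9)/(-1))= -11907/2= -5953.50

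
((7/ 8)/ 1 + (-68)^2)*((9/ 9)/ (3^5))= 4111/ 216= 19.03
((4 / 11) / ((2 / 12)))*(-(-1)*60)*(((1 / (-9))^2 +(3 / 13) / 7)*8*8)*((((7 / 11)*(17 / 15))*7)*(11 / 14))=1505.90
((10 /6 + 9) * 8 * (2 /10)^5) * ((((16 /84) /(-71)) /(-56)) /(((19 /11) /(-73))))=-102784 /1859090625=-0.00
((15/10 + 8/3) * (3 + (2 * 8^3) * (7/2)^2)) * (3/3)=313675/6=52279.17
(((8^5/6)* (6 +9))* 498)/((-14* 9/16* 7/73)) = -7941652480/147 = -54024846.80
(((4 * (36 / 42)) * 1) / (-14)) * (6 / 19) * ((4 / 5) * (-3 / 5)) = 864 / 23275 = 0.04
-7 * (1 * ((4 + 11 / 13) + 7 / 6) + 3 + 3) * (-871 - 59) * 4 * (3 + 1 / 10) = 12606398 / 13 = 969722.92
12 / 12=1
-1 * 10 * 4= -40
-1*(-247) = 247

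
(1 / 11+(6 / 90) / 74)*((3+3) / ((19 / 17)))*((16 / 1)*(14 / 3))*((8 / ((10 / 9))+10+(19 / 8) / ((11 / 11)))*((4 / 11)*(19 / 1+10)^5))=601380653290704 / 111925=5373068155.38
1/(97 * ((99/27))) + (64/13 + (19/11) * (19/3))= 660202/41613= 15.87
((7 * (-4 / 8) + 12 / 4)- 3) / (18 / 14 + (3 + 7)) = -49 / 158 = -0.31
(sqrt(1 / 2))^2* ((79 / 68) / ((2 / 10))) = 395 / 136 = 2.90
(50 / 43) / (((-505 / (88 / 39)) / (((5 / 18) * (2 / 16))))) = -275 / 1524393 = -0.00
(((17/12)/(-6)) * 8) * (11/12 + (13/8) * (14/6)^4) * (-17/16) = 9192223/93312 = 98.51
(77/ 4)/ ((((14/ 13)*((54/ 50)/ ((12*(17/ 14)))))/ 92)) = 1397825/ 63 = 22187.70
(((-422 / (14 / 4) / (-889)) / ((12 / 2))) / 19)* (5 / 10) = 211 / 354711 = 0.00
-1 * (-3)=3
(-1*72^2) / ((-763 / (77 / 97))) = 57024 / 10573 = 5.39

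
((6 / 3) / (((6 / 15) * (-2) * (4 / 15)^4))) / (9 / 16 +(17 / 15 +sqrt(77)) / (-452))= -6515934890625 / 7371768608-6435703125 * sqrt(77) / 1842942152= -914.55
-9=-9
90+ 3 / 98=8823 / 98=90.03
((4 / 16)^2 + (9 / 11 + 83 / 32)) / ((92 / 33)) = 3669 / 2944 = 1.25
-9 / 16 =-0.56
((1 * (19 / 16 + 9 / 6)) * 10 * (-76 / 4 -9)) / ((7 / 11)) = -2365 / 2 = -1182.50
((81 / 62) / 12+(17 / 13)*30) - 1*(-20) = 191311 / 3224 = 59.34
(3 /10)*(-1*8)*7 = -84 /5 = -16.80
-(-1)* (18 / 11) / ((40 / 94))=3.85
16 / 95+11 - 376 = -34659 / 95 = -364.83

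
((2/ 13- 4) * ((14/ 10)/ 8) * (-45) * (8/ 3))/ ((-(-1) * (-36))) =-175/ 78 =-2.24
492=492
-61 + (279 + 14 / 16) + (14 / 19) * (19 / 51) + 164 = 156325 / 408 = 383.15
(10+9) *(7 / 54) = 133 / 54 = 2.46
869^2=755161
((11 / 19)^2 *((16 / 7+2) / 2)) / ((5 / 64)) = 23232 / 2527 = 9.19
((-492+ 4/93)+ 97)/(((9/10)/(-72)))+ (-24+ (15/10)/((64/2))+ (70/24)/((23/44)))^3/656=55317499211129655217/1751268464787456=31587.10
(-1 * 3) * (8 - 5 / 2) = -33 / 2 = -16.50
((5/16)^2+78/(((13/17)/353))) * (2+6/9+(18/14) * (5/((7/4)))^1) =2147691713/9408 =228283.56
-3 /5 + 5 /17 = -26 /85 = -0.31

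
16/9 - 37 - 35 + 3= -605/9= -67.22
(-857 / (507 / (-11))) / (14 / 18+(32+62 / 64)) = 904992 / 1642511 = 0.55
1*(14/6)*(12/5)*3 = 84/5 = 16.80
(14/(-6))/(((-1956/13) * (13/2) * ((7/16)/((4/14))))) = 0.00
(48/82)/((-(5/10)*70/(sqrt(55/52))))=-12*sqrt(715)/18655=-0.02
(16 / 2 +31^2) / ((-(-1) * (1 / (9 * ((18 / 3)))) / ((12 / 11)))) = 627912 / 11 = 57082.91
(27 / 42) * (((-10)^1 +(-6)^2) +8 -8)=117 / 7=16.71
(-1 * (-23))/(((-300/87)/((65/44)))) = -9.85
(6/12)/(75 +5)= 1/160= 0.01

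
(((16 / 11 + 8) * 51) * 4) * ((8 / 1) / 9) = 56576 / 33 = 1714.42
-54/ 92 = -27/ 46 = -0.59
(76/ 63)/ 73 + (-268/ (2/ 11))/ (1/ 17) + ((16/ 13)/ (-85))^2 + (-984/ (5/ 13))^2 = 7323000121906214/ 1123098795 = 6520352.58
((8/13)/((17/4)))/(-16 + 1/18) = -576/63427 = -0.01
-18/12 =-3/2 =-1.50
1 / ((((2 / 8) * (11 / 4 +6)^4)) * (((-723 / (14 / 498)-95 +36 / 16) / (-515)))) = 421888 / 30985976875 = 0.00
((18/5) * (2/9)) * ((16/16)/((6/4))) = 8/15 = 0.53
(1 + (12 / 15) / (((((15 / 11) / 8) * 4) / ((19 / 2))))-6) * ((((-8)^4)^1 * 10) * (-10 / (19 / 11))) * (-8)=664666112 / 57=11660808.98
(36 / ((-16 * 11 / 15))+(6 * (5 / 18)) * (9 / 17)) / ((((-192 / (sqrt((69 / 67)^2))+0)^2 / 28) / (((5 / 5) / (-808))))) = 6054405 / 2778193690624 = 0.00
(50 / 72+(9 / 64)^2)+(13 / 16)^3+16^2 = 4741643 / 18432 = 257.25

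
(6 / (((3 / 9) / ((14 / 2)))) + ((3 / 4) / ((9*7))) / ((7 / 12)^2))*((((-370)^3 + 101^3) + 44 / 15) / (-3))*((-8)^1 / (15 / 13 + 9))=-5070447084092 / 3087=-1642516062.23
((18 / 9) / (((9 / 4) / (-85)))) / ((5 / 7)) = -952 / 9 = -105.78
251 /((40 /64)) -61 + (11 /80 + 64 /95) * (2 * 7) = 267487 /760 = 351.96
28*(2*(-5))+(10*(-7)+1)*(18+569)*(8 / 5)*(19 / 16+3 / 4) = -1258393 / 10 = -125839.30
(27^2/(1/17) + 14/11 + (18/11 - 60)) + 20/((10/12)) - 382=131757/11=11977.91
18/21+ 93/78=373/182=2.05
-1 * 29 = -29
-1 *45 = -45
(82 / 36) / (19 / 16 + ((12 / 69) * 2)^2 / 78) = 2255656 / 1177503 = 1.92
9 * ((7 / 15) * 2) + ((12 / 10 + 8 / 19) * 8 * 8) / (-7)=-122 / 19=-6.42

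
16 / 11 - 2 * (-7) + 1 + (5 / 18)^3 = 1056967 / 64152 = 16.48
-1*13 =-13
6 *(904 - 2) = 5412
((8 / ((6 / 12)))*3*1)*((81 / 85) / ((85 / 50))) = 26.91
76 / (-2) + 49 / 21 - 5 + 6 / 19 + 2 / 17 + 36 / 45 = -191054 / 4845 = -39.43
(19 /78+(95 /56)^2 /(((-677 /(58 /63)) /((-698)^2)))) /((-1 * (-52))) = -414365823317 /11302173792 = -36.66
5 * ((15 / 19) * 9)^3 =12301875 / 6859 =1793.54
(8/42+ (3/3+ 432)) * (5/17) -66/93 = 1402181/11067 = 126.70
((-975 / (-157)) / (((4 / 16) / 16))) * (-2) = -124800 / 157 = -794.90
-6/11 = -0.55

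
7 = 7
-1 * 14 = -14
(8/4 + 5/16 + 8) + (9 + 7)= 26.31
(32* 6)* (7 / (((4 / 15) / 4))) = 20160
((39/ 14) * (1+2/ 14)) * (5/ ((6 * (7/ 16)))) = 2080/ 343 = 6.06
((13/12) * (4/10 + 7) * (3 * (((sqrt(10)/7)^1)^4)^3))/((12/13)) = 78162500/41523861603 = 0.00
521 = 521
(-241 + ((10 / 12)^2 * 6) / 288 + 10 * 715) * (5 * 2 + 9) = 226836763 / 1728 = 131271.27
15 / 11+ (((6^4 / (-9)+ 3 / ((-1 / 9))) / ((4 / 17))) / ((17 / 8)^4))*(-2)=3925983 / 54043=72.65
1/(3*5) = 1/15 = 0.07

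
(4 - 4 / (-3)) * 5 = 26.67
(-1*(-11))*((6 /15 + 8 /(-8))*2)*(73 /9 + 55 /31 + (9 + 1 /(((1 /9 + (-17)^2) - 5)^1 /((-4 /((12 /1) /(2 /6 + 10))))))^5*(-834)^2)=-27371467792649007363518897919028 /50828418026855119005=-538507174828.60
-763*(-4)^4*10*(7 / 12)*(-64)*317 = 69349253120 / 3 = 23116417706.67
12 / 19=0.63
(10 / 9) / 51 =10 / 459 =0.02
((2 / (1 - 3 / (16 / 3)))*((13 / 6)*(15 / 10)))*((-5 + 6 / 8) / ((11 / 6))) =-2652 / 77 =-34.44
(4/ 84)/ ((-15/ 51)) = -17/ 105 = -0.16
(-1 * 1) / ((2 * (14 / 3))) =-3 / 28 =-0.11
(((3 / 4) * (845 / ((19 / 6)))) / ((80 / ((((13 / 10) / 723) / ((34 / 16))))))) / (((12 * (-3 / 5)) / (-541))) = 1188577 / 7472928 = 0.16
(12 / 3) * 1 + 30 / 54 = 41 / 9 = 4.56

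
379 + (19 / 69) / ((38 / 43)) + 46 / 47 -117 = 1707701 / 6486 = 263.29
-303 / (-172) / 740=303 / 127280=0.00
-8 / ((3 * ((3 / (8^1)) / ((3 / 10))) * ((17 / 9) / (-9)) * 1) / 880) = 152064 / 17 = 8944.94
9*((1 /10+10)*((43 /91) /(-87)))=-13029 /26390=-0.49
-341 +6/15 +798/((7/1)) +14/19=-21457/95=-225.86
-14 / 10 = -7 / 5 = -1.40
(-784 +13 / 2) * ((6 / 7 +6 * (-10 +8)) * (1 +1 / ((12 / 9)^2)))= 1516125 / 112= 13536.83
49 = 49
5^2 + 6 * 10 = 85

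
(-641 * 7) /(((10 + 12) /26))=-58331 /11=-5302.82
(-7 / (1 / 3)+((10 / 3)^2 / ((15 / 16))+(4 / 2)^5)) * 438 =90082 / 9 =10009.11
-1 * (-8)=8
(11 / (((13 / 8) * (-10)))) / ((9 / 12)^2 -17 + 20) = -704 / 3705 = -0.19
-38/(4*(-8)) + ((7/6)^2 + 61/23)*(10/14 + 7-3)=155389/7728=20.11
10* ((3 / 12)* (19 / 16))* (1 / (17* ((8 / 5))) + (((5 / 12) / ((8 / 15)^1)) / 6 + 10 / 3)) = 1085375 / 104448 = 10.39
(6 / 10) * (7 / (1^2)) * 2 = 42 / 5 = 8.40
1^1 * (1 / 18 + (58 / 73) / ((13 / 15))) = 16609 / 17082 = 0.97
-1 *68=-68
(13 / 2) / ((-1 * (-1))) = 13 / 2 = 6.50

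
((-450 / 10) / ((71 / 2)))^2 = 1.61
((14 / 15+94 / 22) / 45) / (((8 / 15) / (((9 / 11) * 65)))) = 11167 / 968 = 11.54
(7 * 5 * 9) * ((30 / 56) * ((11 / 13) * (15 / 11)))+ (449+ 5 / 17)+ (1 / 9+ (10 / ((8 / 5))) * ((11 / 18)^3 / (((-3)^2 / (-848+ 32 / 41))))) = 121238869127 / 237796884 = 509.84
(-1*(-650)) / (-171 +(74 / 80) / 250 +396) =6500000 / 2250037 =2.89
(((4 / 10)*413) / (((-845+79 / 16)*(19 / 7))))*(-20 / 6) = 0.24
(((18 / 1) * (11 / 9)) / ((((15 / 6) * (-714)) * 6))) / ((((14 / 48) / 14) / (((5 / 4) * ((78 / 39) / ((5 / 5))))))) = -88 / 357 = -0.25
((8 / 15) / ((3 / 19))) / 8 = 0.42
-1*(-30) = 30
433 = 433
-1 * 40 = -40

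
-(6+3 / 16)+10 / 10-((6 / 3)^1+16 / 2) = -243 / 16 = -15.19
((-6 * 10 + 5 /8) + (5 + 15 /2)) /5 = -75 /8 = -9.38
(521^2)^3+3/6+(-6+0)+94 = 19999831641819209.50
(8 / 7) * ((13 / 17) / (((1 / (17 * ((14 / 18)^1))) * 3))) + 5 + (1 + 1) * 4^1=455 / 27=16.85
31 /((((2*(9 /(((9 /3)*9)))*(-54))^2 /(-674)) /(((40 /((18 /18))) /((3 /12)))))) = -208940 /81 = -2579.51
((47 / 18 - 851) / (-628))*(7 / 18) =106897 / 203472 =0.53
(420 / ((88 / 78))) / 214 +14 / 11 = 7091 / 2354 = 3.01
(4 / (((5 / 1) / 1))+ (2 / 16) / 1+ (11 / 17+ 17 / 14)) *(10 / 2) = 13263 / 952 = 13.93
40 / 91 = 0.44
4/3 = 1.33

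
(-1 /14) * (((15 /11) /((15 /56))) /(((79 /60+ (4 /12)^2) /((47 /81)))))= -3760 /25443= -0.15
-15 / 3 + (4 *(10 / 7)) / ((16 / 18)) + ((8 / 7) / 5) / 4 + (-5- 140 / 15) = -1349 / 105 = -12.85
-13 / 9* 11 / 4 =-143 / 36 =-3.97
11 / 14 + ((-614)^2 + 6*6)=5278459 / 14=377032.79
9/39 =0.23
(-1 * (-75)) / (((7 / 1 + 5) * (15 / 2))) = 5 / 6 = 0.83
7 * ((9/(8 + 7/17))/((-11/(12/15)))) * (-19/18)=4522/7865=0.57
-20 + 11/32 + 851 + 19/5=133623/160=835.14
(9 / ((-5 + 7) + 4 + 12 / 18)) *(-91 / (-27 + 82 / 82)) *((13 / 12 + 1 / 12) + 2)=1197 / 80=14.96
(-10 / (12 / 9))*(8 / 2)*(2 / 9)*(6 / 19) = -40 / 19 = -2.11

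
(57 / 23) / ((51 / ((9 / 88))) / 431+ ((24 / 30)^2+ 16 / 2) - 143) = -0.02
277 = 277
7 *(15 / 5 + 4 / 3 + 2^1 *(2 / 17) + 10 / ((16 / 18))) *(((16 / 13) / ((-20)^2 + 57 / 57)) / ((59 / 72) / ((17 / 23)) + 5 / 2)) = 309792 / 3289403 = 0.09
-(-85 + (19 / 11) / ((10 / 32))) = 4371 / 55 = 79.47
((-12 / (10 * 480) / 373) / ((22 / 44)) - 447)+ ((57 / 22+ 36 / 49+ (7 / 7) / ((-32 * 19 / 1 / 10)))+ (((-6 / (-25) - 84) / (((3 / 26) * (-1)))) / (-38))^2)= -57162563761623 / 725779670000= -78.76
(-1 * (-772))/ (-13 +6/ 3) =-772/ 11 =-70.18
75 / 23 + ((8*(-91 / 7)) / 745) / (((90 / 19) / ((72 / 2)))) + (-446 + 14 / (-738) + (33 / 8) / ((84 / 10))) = -1569725209363 / 3540776400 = -443.33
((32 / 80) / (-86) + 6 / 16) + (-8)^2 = 110717 / 1720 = 64.37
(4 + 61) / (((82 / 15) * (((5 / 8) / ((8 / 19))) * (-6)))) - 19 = -15841 / 779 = -20.34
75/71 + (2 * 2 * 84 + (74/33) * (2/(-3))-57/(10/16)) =8588081/35145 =244.36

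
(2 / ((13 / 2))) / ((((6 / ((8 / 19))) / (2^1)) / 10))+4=3284 / 741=4.43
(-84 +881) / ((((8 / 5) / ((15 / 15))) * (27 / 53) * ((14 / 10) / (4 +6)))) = 5280125 / 756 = 6984.29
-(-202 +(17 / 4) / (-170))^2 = -65302561 / 1600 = -40814.10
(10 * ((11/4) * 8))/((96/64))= 440/3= 146.67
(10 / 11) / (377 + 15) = 5 / 2156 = 0.00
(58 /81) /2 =0.36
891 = 891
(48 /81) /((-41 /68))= -1088 /1107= -0.98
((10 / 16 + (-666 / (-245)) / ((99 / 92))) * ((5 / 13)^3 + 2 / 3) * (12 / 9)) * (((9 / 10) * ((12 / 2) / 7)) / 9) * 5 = 1.30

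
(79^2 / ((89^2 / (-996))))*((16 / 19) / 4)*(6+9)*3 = -1118886480 / 150499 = -7434.51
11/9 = 1.22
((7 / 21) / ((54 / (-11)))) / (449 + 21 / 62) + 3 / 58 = 6749959 / 130881582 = 0.05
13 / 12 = 1.08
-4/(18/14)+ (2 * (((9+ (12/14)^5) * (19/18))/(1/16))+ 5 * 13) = 57709355/151263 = 381.52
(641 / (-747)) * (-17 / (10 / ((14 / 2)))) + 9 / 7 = 601183 / 52290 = 11.50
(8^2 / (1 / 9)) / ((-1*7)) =-576 / 7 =-82.29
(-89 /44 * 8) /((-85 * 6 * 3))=89 /8415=0.01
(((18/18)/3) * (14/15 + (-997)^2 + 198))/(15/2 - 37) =-29826238/2655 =-11233.99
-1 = -1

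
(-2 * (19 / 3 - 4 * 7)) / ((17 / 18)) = 780 / 17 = 45.88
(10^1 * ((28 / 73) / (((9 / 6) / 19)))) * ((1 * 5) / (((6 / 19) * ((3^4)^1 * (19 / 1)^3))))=1400 / 1011123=0.00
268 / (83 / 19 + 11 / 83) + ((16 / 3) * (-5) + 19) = 51.88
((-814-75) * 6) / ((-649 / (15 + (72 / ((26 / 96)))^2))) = 63722476314 / 109681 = 580980.08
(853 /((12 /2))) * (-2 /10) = -853 /30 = -28.43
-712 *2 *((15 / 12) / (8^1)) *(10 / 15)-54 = -607 / 3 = -202.33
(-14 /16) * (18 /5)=-63 /20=-3.15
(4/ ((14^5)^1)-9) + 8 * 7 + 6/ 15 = 31866077/ 672280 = 47.40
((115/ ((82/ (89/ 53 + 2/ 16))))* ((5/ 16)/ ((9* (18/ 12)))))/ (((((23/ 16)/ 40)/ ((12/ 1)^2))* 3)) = 170000/ 2173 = 78.23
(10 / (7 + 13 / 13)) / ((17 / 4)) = 0.29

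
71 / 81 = 0.88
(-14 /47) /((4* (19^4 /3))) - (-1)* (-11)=-134751935 /12250174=-11.00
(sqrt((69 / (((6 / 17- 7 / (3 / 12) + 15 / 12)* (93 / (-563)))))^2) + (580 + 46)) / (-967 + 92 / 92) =-17857151 / 26876535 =-0.66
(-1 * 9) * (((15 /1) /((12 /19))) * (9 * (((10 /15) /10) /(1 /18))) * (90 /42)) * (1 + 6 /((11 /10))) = -4917105 /154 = -31929.25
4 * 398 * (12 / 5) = 3820.80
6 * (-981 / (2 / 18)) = -52974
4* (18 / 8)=9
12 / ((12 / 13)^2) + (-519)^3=-1677580139 / 12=-139798344.92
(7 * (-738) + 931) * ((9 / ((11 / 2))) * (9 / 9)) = -6930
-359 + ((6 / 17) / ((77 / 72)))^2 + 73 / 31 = -18938460592 / 53117911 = -356.54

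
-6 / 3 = -2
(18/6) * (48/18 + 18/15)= 58/5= 11.60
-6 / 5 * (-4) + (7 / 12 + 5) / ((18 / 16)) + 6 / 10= 1399 / 135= 10.36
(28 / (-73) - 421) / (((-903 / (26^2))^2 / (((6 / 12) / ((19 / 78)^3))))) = -19505251012416 / 2387608153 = -8169.37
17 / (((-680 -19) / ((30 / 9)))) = -170 / 2097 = -0.08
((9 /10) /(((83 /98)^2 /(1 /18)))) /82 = 2401 /2824490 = 0.00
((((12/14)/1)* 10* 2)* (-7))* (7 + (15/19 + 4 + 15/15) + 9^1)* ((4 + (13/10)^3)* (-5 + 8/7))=207810198/3325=62499.31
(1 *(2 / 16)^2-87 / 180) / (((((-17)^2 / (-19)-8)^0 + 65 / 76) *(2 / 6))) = -8531 / 11280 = -0.76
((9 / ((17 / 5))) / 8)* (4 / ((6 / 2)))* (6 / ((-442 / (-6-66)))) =1620 / 3757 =0.43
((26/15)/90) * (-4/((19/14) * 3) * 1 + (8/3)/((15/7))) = 2912/577125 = 0.01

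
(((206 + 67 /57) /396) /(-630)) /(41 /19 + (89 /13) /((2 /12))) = -21931 /1141798680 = -0.00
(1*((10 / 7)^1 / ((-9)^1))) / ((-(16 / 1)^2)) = 5 / 8064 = 0.00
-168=-168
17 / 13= 1.31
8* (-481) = -3848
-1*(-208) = 208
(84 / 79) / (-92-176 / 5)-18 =-75401 / 4187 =-18.01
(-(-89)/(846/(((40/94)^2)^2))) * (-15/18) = -0.00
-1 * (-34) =34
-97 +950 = 853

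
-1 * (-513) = 513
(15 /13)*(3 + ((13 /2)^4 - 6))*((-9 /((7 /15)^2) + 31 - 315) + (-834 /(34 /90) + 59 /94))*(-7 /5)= 16961335932789 /2326688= 7289905.62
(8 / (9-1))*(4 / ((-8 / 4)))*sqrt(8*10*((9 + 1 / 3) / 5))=-16*sqrt(21) / 3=-24.44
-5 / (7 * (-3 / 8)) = 40 / 21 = 1.90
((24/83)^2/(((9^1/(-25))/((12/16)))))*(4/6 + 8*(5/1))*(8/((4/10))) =-976000/6889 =-141.68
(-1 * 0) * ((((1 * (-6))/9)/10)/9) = 0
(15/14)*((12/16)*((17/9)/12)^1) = 85/672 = 0.13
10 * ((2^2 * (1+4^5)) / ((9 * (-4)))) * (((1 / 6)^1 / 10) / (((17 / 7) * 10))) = -0.78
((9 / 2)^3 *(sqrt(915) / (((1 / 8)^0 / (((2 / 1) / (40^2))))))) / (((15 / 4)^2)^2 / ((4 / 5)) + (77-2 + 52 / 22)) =32076 *sqrt(915) / 91394975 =0.01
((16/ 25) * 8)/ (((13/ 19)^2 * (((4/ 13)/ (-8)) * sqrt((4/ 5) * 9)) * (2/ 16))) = -369664 * sqrt(5)/ 975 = -847.79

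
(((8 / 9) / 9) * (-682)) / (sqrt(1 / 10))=-5456 * sqrt(10) / 81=-213.00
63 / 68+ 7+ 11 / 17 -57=-3293 / 68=-48.43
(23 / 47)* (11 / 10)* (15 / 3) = 2.69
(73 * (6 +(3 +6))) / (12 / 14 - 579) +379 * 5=2553800 / 1349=1893.11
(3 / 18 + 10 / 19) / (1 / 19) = 79 / 6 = 13.17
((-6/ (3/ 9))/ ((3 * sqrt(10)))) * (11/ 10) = -33 * sqrt(10)/ 50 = -2.09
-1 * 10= -10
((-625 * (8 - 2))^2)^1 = 14062500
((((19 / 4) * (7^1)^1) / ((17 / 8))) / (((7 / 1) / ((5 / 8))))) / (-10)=-0.14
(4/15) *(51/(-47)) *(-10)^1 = 136/47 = 2.89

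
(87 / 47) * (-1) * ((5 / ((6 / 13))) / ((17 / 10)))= -9425 / 799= -11.80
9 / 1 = 9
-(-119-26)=145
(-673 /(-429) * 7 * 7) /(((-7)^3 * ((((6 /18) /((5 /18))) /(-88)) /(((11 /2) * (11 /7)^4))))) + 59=1199891951 /1966419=610.19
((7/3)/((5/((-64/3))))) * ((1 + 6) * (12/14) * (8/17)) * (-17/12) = 1792/45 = 39.82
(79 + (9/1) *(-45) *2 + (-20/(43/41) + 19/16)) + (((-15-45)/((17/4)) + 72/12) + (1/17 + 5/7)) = -61913801/81872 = -756.23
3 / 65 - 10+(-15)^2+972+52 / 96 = 1852637 / 1560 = 1187.59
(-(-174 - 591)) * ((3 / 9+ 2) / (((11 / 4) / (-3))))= -21420 / 11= -1947.27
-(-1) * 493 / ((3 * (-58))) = -17 / 6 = -2.83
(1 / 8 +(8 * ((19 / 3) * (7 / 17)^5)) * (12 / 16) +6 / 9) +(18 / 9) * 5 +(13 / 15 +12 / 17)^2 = 35050443529 / 2555742600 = 13.71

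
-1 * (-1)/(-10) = -1/10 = -0.10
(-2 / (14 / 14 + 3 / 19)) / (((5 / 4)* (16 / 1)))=-19 / 220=-0.09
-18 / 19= -0.95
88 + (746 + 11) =845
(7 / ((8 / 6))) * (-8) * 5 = -210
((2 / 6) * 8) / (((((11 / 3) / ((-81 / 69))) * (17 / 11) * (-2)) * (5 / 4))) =432 / 1955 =0.22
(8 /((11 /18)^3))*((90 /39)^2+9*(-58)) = -370355328 /20449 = -18111.17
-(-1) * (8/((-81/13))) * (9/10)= -52/45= -1.16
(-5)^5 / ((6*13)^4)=-3125 / 37015056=-0.00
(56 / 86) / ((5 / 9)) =252 / 215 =1.17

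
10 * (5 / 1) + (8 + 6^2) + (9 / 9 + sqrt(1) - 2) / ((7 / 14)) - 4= 90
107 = 107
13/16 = 0.81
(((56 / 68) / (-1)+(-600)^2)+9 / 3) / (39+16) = 556367 / 85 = 6545.49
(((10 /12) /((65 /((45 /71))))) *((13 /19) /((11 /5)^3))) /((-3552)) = -625 /4251788992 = -0.00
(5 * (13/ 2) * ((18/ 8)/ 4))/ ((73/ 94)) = 27495/ 1168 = 23.54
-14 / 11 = -1.27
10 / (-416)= -5 / 208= -0.02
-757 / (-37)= 757 / 37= 20.46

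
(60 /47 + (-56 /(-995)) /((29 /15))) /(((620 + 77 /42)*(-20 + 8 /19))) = -3364482 /31371542657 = -0.00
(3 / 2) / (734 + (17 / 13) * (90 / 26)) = 507 / 249622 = 0.00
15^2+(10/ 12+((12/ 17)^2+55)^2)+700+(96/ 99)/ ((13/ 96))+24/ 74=10641297776875/ 2651457666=4013.38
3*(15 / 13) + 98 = 1319 / 13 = 101.46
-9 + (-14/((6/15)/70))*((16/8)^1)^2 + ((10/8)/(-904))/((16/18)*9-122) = -4043505211/412224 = -9809.00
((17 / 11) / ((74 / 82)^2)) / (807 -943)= -1681 / 120472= -0.01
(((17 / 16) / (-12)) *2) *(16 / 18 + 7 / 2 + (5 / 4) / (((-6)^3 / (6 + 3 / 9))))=-191777 / 248832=-0.77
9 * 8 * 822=59184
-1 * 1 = -1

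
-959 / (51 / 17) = -959 / 3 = -319.67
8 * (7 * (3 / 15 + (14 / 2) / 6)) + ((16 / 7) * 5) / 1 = 87.96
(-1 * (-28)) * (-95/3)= -2660/3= -886.67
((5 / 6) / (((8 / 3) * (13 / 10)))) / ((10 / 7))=35 / 208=0.17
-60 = -60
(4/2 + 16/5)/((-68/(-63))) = 819/170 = 4.82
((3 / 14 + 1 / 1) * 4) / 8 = 17 / 28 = 0.61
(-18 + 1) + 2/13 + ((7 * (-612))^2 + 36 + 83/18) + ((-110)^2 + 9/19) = 81649812941/4446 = 18364780.24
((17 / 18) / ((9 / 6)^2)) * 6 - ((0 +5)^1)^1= -2.48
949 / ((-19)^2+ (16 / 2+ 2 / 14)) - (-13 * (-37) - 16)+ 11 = -1166493 / 2584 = -451.43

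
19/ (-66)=-0.29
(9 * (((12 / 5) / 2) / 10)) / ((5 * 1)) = 27 / 125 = 0.22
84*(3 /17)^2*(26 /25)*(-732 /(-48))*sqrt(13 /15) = 99918*sqrt(195) /36125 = 38.62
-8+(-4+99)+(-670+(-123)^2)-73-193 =14280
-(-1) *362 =362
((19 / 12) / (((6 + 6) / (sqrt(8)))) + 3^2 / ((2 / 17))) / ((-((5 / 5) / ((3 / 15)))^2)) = -153 / 50-19 *sqrt(2) / 1800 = -3.07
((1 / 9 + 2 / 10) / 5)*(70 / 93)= 196 / 4185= 0.05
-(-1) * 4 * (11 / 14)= 22 / 7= 3.14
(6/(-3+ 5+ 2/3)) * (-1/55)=-9/220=-0.04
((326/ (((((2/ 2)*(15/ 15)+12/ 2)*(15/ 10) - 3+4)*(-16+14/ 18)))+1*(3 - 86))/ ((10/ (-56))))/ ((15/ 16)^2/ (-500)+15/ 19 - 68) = -145671507968/ 20602533061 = -7.07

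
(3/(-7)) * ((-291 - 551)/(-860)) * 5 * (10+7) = -21471/602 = -35.67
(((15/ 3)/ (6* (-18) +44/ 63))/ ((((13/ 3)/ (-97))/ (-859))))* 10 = -78740235/ 8788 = -8959.97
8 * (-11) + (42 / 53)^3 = -13027088 / 148877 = -87.50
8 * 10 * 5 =400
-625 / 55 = -125 / 11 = -11.36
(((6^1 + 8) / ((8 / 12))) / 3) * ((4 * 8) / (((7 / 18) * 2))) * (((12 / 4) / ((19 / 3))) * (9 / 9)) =136.42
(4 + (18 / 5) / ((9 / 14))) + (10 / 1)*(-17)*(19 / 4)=-7979 / 10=-797.90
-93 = -93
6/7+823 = 5767/7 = 823.86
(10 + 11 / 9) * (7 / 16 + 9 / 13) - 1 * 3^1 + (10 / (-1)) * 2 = -19321 / 1872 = -10.32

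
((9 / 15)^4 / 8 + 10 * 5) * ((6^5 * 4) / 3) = 324104976 / 625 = 518567.96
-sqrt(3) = -1.73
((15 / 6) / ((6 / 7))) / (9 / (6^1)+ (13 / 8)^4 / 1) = 7168 / 20823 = 0.34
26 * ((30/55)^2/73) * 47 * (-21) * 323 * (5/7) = -213141240/8833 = -24130.11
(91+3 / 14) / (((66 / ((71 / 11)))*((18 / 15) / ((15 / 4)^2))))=104.54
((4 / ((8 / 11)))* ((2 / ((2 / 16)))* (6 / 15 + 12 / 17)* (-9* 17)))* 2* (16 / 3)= -794112 / 5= -158822.40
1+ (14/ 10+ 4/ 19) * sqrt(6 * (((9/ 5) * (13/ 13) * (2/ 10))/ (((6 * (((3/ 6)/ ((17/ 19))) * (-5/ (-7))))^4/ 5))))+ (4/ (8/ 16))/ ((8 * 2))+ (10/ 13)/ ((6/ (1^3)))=722211 * sqrt(30)/ 4286875+ 127/ 78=2.55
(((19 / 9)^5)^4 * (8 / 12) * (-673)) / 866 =-25298052136928429864128319473 / 15792807431314950512499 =-1601871.75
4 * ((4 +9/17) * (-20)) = -6160/17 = -362.35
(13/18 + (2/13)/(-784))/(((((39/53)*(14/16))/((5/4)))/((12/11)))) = 8775475/5738733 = 1.53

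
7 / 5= 1.40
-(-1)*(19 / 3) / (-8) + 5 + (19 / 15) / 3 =1667 / 360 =4.63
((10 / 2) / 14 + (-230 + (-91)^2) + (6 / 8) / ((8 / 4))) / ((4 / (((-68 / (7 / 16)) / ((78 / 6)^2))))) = -15330498 / 8281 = -1851.29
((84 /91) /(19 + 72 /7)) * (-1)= -0.03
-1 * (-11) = 11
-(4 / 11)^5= -0.01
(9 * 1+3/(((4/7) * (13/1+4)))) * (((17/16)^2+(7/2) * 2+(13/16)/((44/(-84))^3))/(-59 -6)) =-31408827/88591360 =-0.35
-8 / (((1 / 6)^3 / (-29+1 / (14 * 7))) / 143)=351011232 / 49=7163494.53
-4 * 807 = -3228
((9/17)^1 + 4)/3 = 77/51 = 1.51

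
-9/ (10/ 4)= -18/ 5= -3.60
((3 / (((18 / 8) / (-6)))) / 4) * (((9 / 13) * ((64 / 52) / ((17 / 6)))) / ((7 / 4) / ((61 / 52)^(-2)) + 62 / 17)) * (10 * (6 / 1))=-6635520 / 1113391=-5.96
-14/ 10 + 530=2643/ 5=528.60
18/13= 1.38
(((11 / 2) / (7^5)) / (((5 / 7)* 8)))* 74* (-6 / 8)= -1221 / 384160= -0.00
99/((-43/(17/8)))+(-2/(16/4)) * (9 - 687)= 114933/344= 334.11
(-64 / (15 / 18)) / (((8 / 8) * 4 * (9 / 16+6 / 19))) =-9728 / 445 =-21.86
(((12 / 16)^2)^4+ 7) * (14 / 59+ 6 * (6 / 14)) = 67470385 / 3383296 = 19.94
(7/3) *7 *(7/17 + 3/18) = 2891/306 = 9.45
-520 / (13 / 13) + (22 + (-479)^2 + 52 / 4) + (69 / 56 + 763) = 12864333 / 56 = 229720.23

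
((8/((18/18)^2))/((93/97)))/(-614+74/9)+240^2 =57599.99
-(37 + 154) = -191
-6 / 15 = -2 / 5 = -0.40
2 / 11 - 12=-130 / 11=-11.82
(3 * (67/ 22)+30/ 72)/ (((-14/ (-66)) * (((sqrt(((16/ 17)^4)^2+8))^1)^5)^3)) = 84654562436727717798355283908679034519784345447292931569499292517624425734061 * sqrt(15025256706)/ 2383324467091660038500291156753823888248850635425246064224853852621072828813853918756864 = 0.00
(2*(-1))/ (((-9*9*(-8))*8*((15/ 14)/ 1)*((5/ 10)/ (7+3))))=-7/ 972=-0.01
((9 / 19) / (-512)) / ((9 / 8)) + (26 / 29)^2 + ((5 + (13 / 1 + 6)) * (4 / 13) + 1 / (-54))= 2932309513 / 358952256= 8.17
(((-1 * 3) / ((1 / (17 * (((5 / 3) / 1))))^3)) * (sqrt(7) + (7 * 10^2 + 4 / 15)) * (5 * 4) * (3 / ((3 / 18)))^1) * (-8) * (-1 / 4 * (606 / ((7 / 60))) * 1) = -1250933124480000 / 7-1786366800000 * sqrt(7) / 7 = -179379915254734.61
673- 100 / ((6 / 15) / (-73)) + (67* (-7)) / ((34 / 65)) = 612897 / 34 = 18026.38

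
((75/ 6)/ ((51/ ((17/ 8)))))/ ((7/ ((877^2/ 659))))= 86.84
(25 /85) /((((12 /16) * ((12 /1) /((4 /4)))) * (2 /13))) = 65 /306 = 0.21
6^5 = 7776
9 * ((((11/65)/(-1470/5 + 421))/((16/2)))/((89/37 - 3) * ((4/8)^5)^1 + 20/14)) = 51282/48233965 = 0.00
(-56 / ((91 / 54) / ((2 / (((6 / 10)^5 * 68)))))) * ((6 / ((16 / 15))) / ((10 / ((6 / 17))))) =-9375 / 3757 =-2.50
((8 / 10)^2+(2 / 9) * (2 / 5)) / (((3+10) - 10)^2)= 164 / 2025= 0.08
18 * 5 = 90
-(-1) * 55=55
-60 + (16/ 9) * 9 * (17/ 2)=76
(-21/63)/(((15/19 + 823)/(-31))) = 589/46956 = 0.01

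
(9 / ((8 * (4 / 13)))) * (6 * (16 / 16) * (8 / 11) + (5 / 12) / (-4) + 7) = 41.17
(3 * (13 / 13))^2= 9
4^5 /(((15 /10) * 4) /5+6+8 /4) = 2560 /23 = 111.30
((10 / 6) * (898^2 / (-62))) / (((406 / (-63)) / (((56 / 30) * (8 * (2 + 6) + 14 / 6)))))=1123320772 / 2697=416507.52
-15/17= -0.88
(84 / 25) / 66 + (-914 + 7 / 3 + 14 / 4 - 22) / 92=-1527047 / 151800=-10.06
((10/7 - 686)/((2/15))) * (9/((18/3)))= -7701.43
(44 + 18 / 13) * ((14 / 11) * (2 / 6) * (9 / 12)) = 14.44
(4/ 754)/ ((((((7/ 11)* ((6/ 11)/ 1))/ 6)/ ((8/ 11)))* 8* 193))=22/ 509327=0.00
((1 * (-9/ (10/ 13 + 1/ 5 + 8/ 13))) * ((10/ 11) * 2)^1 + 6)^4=577421868396816/ 1647857448721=350.41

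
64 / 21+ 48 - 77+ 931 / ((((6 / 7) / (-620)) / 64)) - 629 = -301698238 / 7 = -43099748.29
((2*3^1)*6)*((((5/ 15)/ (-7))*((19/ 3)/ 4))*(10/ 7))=-190/ 49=-3.88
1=1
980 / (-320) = -49 / 16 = -3.06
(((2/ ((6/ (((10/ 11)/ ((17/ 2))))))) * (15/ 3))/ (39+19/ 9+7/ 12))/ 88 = 150/ 3087557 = 0.00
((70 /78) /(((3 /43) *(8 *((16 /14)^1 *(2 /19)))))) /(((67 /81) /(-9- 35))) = -19816335 /27872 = -710.98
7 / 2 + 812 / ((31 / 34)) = 55433 / 62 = 894.08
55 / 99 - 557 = -5008 / 9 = -556.44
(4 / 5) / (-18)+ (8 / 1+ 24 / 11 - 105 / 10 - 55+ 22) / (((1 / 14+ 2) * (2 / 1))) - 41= -1409281 / 28710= -49.09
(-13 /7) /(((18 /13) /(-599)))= 101231 /126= 803.42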